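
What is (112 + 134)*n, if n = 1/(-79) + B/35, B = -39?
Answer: -766536/2765 ≈ -277.23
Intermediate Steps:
n = -3116/2765 (n = 1/(-79) - 39/35 = 1*(-1/79) - 39*1/35 = -1/79 - 39/35 = -3116/2765 ≈ -1.1269)
(112 + 134)*n = (112 + 134)*(-3116/2765) = 246*(-3116/2765) = -766536/2765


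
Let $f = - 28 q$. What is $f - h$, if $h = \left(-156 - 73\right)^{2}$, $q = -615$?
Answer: $-35221$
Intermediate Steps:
$h = 52441$ ($h = \left(-229\right)^{2} = 52441$)
$f = 17220$ ($f = \left(-28\right) \left(-615\right) = 17220$)
$f - h = 17220 - 52441 = -35221$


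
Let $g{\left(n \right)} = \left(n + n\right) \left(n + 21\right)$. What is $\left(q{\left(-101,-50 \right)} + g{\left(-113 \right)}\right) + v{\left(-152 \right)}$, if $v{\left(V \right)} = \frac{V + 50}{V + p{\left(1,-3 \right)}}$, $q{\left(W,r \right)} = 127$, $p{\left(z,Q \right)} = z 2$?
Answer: $\frac{522992}{25} \approx 20920.0$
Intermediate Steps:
$p{\left(z,Q \right)} = 2 z$
$g{\left(n \right)} = 2 n \left(21 + n\right)$
$v{\left(V \right)} = \frac{50 + V}{2 + V}$ ($v{\left(V \right)} = \frac{V + 50}{V + 2 \cdot 1} = \frac{50 + V}{V + 2} = \frac{50 + V}{2 + V}$)
$\left(q{\left(-101,-50 \right)} + g{\left(-113 \right)}\right) + v{\left(-152 \right)} = \left(127 + 2 \left(-113\right) \left(21 - 113\right)\right) + \frac{50 - 152}{2 - 152} = \left(127 + 2 \left(-113\right) \left(-92\right)\right) + \frac{1}{-150} \left(-102\right) = \left(127 + 20792\right) - - \frac{17}{25} = 20919 + \frac{17}{25} = \frac{522992}{25}$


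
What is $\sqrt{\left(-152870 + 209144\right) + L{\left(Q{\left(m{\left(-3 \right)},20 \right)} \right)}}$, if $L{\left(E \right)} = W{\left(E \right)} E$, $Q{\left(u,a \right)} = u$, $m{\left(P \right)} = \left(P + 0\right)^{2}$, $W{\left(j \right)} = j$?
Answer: $17 \sqrt{195} \approx 237.39$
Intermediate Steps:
$m{\left(P \right)} = P^{2}$
$L{\left(E \right)} = E^{2}$ ($L{\left(E \right)} = E E = E^{2}$)
$\sqrt{\left(-152870 + 209144\right) + L{\left(Q{\left(m{\left(-3 \right)},20 \right)} \right)}} = \sqrt{\left(-152870 + 209144\right) + \left(\left(-3\right)^{2}\right)^{2}} = \sqrt{56274 + 9^{2}} = \sqrt{56274 + 81} = \sqrt{56355} = 17 \sqrt{195}$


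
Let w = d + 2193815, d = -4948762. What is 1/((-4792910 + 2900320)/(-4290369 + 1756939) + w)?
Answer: -253343/697946348562 ≈ -3.6298e-7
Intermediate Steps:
w = -2754947 (w = -4948762 + 2193815 = -2754947)
1/((-4792910 + 2900320)/(-4290369 + 1756939) + w) = 1/((-4792910 + 2900320)/(-4290369 + 1756939) - 2754947) = 1/(-1892590/(-2533430) - 2754947) = 1/(-1892590*(-1/2533430) - 2754947) = 1/(189259/253343 - 2754947) = 1/(-697946348562/253343) = -253343/697946348562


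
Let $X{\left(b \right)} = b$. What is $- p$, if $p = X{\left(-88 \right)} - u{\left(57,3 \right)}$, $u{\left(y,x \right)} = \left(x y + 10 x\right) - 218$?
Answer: $71$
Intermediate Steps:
$u{\left(y,x \right)} = -218 + 10 x + x y$ ($u{\left(y,x \right)} = \left(10 x + x y\right) - 218 = -218 + 10 x + x y$)
$p = -71$ ($p = -88 - \left(-218 + 10 \cdot 3 + 3 \cdot 57\right) = -88 - \left(-218 + 30 + 171\right) = -88 - -17 = -88 + 17 = -71$)
$- p = \left(-1\right) \left(-71\right) = 71$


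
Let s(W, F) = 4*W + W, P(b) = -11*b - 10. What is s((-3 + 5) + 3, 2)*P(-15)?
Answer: 3875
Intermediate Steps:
P(b) = -10 - 11*b
s(W, F) = 5*W
s((-3 + 5) + 3, 2)*P(-15) = (5*((-3 + 5) + 3))*(-10 - 11*(-15)) = (5*(2 + 3))*(-10 + 165) = (5*5)*155 = 25*155 = 3875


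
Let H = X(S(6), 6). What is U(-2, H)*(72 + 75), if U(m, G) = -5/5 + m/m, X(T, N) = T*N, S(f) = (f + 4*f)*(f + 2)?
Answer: 0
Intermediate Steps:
S(f) = 5*f*(2 + f) (S(f) = (5*f)*(2 + f) = 5*f*(2 + f))
X(T, N) = N*T
H = 1440 (H = 6*(5*6*(2 + 6)) = 6*(5*6*8) = 6*240 = 1440)
U(m, G) = 0 (U(m, G) = -5*⅕ + 1 = -1 + 1 = 0)
U(-2, H)*(72 + 75) = 0*(72 + 75) = 0*147 = 0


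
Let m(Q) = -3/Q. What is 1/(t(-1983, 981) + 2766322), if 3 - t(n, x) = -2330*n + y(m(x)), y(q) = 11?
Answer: -1/1854076 ≈ -5.3935e-7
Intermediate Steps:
t(n, x) = -8 + 2330*n (t(n, x) = 3 - (-2330*n + 11) = 3 - (11 - 2330*n) = 3 + (-11 + 2330*n) = -8 + 2330*n)
1/(t(-1983, 981) + 2766322) = 1/((-8 + 2330*(-1983)) + 2766322) = 1/((-8 - 4620390) + 2766322) = 1/(-4620398 + 2766322) = 1/(-1854076) = -1/1854076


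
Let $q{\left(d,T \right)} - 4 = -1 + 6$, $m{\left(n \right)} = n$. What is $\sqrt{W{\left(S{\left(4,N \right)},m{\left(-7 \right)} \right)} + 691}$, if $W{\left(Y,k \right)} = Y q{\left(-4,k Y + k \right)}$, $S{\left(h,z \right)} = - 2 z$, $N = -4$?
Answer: $\sqrt{763} \approx 27.622$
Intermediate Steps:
$q{\left(d,T \right)} = 9$ ($q{\left(d,T \right)} = 4 + \left(-1 + 6\right) = 4 + 5 = 9$)
$W{\left(Y,k \right)} = 9 Y$ ($W{\left(Y,k \right)} = Y 9 = 9 Y$)
$\sqrt{W{\left(S{\left(4,N \right)},m{\left(-7 \right)} \right)} + 691} = \sqrt{9 \left(\left(-2\right) \left(-4\right)\right) + 691} = \sqrt{9 \cdot 8 + 691} = \sqrt{72 + 691} = \sqrt{763}$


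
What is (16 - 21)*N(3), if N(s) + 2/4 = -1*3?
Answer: 35/2 ≈ 17.500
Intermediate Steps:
N(s) = -7/2 (N(s) = -1/2 - 1*3 = -1/2 - 3 = -7/2)
(16 - 21)*N(3) = (16 - 21)*(-7/2) = -5*(-7/2) = 35/2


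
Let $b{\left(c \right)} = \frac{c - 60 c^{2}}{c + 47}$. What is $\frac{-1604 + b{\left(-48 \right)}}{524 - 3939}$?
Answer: $- \frac{136684}{3415} \approx -40.025$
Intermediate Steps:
$b{\left(c \right)} = \frac{c - 60 c^{2}}{47 + c}$
$\frac{-1604 + b{\left(-48 \right)}}{524 - 3939} = \frac{-1604 - \frac{48 \left(1 - -2880\right)}{47 - 48}}{524 - 3939} = \frac{-1604 - \frac{48 \left(1 + 2880\right)}{-1}}{-3415} = \left(-1604 - \left(-48\right) 2881\right) \left(- \frac{1}{3415}\right) = \left(-1604 + 138288\right) \left(- \frac{1}{3415}\right) = 136684 \left(- \frac{1}{3415}\right) = - \frac{136684}{3415}$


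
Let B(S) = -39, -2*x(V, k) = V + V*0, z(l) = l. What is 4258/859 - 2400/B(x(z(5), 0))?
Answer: 742554/11167 ≈ 66.495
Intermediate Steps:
x(V, k) = -V/2 (x(V, k) = -(V + V*0)/2 = -(V + 0)/2 = -V/2)
4258/859 - 2400/B(x(z(5), 0)) = 4258/859 - 2400/(-39) = 4258*(1/859) - 2400*(-1/39) = 4258/859 + 800/13 = 742554/11167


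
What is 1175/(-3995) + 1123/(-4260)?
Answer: -40391/72420 ≈ -0.55773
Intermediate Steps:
1175/(-3995) + 1123/(-4260) = 1175*(-1/3995) + 1123*(-1/4260) = -5/17 - 1123/4260 = -40391/72420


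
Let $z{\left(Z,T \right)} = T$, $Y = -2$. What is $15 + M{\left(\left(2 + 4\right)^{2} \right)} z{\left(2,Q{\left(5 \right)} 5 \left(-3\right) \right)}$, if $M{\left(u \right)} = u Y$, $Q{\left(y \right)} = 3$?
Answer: $3255$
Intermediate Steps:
$M{\left(u \right)} = - 2 u$ ($M{\left(u \right)} = u \left(-2\right) = - 2 u$)
$15 + M{\left(\left(2 + 4\right)^{2} \right)} z{\left(2,Q{\left(5 \right)} 5 \left(-3\right) \right)} = 15 + - 2 \left(2 + 4\right)^{2} \cdot 3 \cdot 5 \left(-3\right) = 15 + - 2 \cdot 6^{2} \cdot 15 \left(-3\right) = 15 + \left(-2\right) 36 \left(-45\right) = 15 - -3240 = 15 + 3240 = 3255$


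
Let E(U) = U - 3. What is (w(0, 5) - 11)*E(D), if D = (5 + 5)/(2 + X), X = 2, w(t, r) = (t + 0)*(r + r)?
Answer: 11/2 ≈ 5.5000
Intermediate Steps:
w(t, r) = 2*r*t (w(t, r) = t*(2*r) = 2*r*t)
D = 5/2 (D = (5 + 5)/(2 + 2) = 10/4 = 10*(¼) = 5/2 ≈ 2.5000)
E(U) = -3 + U
(w(0, 5) - 11)*E(D) = (2*5*0 - 11)*(-3 + 5/2) = (0 - 11)*(-½) = -11*(-½) = 11/2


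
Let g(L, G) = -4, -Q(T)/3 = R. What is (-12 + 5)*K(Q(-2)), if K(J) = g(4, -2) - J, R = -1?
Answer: 49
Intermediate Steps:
Q(T) = 3 (Q(T) = -3*(-1) = 3)
K(J) = -4 - J
(-12 + 5)*K(Q(-2)) = (-12 + 5)*(-4 - 1*3) = -7*(-4 - 3) = -7*(-7) = 49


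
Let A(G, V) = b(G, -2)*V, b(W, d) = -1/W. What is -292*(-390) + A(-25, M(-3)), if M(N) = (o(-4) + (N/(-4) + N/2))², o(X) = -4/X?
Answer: 45552001/400 ≈ 1.1388e+5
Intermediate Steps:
M(N) = (1 + N/4)² (M(N) = (-4/(-4) + (N/(-4) + N/2))² = (-4*(-¼) + (N*(-¼) + N*(½)))² = (1 + (-N/4 + N/2))² = (1 + N/4)²)
A(G, V) = -V/G (A(G, V) = (-1/G)*V = -V/G)
-292*(-390) + A(-25, M(-3)) = -292*(-390) - 1*(4 - 3)²/16/(-25) = 113880 - 1*(1/16)*1²*(-1/25) = 113880 - 1*(1/16)*1*(-1/25) = 113880 - 1*1/16*(-1/25) = 113880 + 1/400 = 45552001/400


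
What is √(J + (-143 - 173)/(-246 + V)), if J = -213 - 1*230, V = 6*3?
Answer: 2*I*√358701/57 ≈ 21.015*I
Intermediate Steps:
V = 18
J = -443 (J = -213 - 230 = -443)
√(J + (-143 - 173)/(-246 + V)) = √(-443 + (-143 - 173)/(-246 + 18)) = √(-443 - 316/(-228)) = √(-443 - 316*(-1/228)) = √(-443 + 79/57) = √(-25172/57) = 2*I*√358701/57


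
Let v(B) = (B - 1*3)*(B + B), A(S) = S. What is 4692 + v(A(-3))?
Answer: 4728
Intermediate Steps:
v(B) = 2*B*(-3 + B) (v(B) = (B - 3)*(2*B) = (-3 + B)*(2*B) = 2*B*(-3 + B))
4692 + v(A(-3)) = 4692 + 2*(-3)*(-3 - 3) = 4692 + 2*(-3)*(-6) = 4692 + 36 = 4728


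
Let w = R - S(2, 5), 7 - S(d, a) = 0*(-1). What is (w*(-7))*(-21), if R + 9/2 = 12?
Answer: 147/2 ≈ 73.500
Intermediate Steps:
R = 15/2 (R = -9/2 + 12 = 15/2 ≈ 7.5000)
S(d, a) = 7 (S(d, a) = 7 - 0*(-1) = 7 - 1*0 = 7 + 0 = 7)
w = ½ (w = 15/2 - 1*7 = 15/2 - 7 = ½ ≈ 0.50000)
(w*(-7))*(-21) = ((½)*(-7))*(-21) = -7/2*(-21) = 147/2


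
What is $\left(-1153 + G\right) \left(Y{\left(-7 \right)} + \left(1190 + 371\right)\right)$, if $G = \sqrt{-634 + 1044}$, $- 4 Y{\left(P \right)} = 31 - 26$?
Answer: $- \frac{7193567}{4} + \frac{6239 \sqrt{410}}{4} \approx -1.7668 \cdot 10^{6}$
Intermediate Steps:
$Y{\left(P \right)} = - \frac{5}{4}$ ($Y{\left(P \right)} = - \frac{31 - 26}{4} = \left(- \frac{1}{4}\right) 5 = - \frac{5}{4}$)
$G = \sqrt{410} \approx 20.248$
$\left(-1153 + G\right) \left(Y{\left(-7 \right)} + \left(1190 + 371\right)\right) = \left(-1153 + \sqrt{410}\right) \left(- \frac{5}{4} + \left(1190 + 371\right)\right) = \left(-1153 + \sqrt{410}\right) \left(- \frac{5}{4} + 1561\right) = \left(-1153 + \sqrt{410}\right) \frac{6239}{4} = - \frac{7193567}{4} + \frac{6239 \sqrt{410}}{4}$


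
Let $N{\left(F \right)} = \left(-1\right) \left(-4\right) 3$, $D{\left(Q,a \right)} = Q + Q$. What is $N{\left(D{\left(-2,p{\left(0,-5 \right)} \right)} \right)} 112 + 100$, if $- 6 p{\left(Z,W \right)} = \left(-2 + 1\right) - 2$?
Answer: $1444$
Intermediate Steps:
$p{\left(Z,W \right)} = \frac{1}{2}$ ($p{\left(Z,W \right)} = - \frac{\left(-2 + 1\right) - 2}{6} = - \frac{-1 - 2}{6} = \left(- \frac{1}{6}\right) \left(-3\right) = \frac{1}{2}$)
$D{\left(Q,a \right)} = 2 Q$
$N{\left(F \right)} = 12$ ($N{\left(F \right)} = 4 \cdot 3 = 12$)
$N{\left(D{\left(-2,p{\left(0,-5 \right)} \right)} \right)} 112 + 100 = 12 \cdot 112 + 100 = 1344 + 100 = 1444$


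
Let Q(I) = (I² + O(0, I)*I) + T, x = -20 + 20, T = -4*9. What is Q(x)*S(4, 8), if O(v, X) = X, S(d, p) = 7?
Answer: -252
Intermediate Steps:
T = -36
x = 0
Q(I) = -36 + 2*I² (Q(I) = (I² + I*I) - 36 = (I² + I²) - 36 = 2*I² - 36 = -36 + 2*I²)
Q(x)*S(4, 8) = (-36 + 2*0²)*7 = (-36 + 2*0)*7 = (-36 + 0)*7 = -36*7 = -252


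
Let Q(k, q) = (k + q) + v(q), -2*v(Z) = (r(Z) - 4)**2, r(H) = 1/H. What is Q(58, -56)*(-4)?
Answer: 38081/1568 ≈ 24.286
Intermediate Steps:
v(Z) = -(-4 + 1/Z)**2/2 (v(Z) = -(1/Z - 4)**2/2 = -(-4 + 1/Z)**2/2)
Q(k, q) = k + q - (-1 + 4*q)**2/(2*q**2) (Q(k, q) = (k + q) - (-1 + 4*q)**2/(2*q**2) = k + q - (-1 + 4*q)**2/(2*q**2))
Q(58, -56)*(-4) = (58 - 56 - 1/2*(-1 + 4*(-56))**2/(-56)**2)*(-4) = (58 - 56 - 1/2*1/3136*(-1 - 224)**2)*(-4) = (58 - 56 - 1/2*1/3136*(-225)**2)*(-4) = (58 - 56 - 1/2*1/3136*50625)*(-4) = (58 - 56 - 50625/6272)*(-4) = -38081/6272*(-4) = 38081/1568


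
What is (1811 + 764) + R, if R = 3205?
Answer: 5780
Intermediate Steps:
(1811 + 764) + R = (1811 + 764) + 3205 = 2575 + 3205 = 5780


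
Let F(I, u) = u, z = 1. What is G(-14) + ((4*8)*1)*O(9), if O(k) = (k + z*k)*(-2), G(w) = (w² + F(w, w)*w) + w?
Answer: -774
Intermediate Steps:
G(w) = w + 2*w² (G(w) = (w² + w*w) + w = (w² + w²) + w = 2*w² + w = w + 2*w²)
O(k) = -4*k (O(k) = (k + 1*k)*(-2) = (k + k)*(-2) = (2*k)*(-2) = -4*k)
G(-14) + ((4*8)*1)*O(9) = -14*(1 + 2*(-14)) + ((4*8)*1)*(-4*9) = -14*(1 - 28) + (32*1)*(-36) = -14*(-27) + 32*(-36) = 378 - 1152 = -774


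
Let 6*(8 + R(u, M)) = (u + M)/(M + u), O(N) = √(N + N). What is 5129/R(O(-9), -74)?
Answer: -30774/47 ≈ -654.77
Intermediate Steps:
O(N) = √2*√N (O(N) = √(2*N) = √2*√N)
R(u, M) = -47/6 (R(u, M) = -8 + ((u + M)/(M + u))/6 = -8 + ((M + u)/(M + u))/6 = -8 + (⅙)*1 = -8 + ⅙ = -47/6)
5129/R(O(-9), -74) = 5129/(-47/6) = 5129*(-6/47) = -30774/47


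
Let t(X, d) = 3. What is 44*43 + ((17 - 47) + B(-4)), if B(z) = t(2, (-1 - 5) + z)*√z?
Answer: 1862 + 6*I ≈ 1862.0 + 6.0*I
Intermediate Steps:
B(z) = 3*√z
44*43 + ((17 - 47) + B(-4)) = 44*43 + ((17 - 47) + 3*√(-4)) = 1892 + (-30 + 3*(2*I)) = 1892 + (-30 + 6*I) = 1862 + 6*I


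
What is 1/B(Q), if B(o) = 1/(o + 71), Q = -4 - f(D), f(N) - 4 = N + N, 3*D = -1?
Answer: 191/3 ≈ 63.667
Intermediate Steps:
D = -1/3 (D = (1/3)*(-1) = -1/3 ≈ -0.33333)
f(N) = 4 + 2*N (f(N) = 4 + (N + N) = 4 + 2*N)
Q = -22/3 (Q = -4 - (4 + 2*(-1/3)) = -4 - (4 - 2/3) = -4 - 1*10/3 = -4 - 10/3 = -22/3 ≈ -7.3333)
B(o) = 1/(71 + o)
1/B(Q) = 1/(1/(71 - 22/3)) = 1/(1/(191/3)) = 1/(3/191) = 191/3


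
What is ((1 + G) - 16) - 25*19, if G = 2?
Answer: -488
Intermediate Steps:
((1 + G) - 16) - 25*19 = ((1 + 2) - 16) - 25*19 = (3 - 16) - 475 = -13 - 475 = -488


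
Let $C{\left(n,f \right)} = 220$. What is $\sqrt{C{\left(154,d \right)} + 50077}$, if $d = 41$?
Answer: $\sqrt{50297} \approx 224.27$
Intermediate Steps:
$\sqrt{C{\left(154,d \right)} + 50077} = \sqrt{220 + 50077} = \sqrt{50297}$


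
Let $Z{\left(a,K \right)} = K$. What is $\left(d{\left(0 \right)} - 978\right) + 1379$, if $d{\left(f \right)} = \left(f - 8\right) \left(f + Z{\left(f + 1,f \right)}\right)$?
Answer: $401$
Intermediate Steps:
$d{\left(f \right)} = 2 f \left(-8 + f\right)$ ($d{\left(f \right)} = \left(f - 8\right) \left(f + f\right) = \left(-8 + f\right) 2 f = 2 f \left(-8 + f\right)$)
$\left(d{\left(0 \right)} - 978\right) + 1379 = \left(2 \cdot 0 \left(-8 + 0\right) - 978\right) + 1379 = \left(2 \cdot 0 \left(-8\right) - 978\right) + 1379 = \left(0 - 978\right) + 1379 = -978 + 1379 = 401$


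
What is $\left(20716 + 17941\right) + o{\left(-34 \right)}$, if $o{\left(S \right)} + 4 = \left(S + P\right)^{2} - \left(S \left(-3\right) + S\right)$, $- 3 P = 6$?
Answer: $39881$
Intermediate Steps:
$P = -2$ ($P = \left(- \frac{1}{3}\right) 6 = -2$)
$o{\left(S \right)} = -4 + \left(-2 + S\right)^{2} + 2 S$ ($o{\left(S \right)} = -4 - \left(S - \left(S - 2\right)^{2} + S \left(-3\right)\right) = -4 + \left(\left(-2 + S\right)^{2} - \left(- 3 S + S\right)\right) = -4 + \left(\left(-2 + S\right)^{2} - - 2 S\right) = -4 + \left(\left(-2 + S\right)^{2} + 2 S\right) = -4 + \left(-2 + S\right)^{2} + 2 S$)
$\left(20716 + 17941\right) + o{\left(-34 \right)} = \left(20716 + 17941\right) - 34 \left(-2 - 34\right) = 38657 - -1224 = 38657 + 1224 = 39881$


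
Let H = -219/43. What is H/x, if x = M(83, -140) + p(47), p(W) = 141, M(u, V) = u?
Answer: -219/9632 ≈ -0.022737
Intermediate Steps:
H = -219/43 (H = -219*1/43 = -219/43 ≈ -5.0930)
x = 224 (x = 83 + 141 = 224)
H/x = -219/43/224 = -219/43*1/224 = -219/9632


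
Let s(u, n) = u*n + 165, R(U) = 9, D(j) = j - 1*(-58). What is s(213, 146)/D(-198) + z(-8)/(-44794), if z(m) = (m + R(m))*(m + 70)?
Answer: -700201751/3135580 ≈ -223.31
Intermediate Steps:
D(j) = 58 + j (D(j) = j + 58 = 58 + j)
s(u, n) = 165 + n*u (s(u, n) = n*u + 165 = 165 + n*u)
z(m) = (9 + m)*(70 + m) (z(m) = (m + 9)*(m + 70) = (9 + m)*(70 + m))
s(213, 146)/D(-198) + z(-8)/(-44794) = (165 + 146*213)/(58 - 198) + (630 + (-8)² + 79*(-8))/(-44794) = (165 + 31098)/(-140) + (630 + 64 - 632)*(-1/44794) = 31263*(-1/140) + 62*(-1/44794) = -31263/140 - 31/22397 = -700201751/3135580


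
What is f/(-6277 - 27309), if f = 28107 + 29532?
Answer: -57639/33586 ≈ -1.7162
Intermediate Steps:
f = 57639
f/(-6277 - 27309) = 57639/(-6277 - 27309) = 57639/(-33586) = 57639*(-1/33586) = -57639/33586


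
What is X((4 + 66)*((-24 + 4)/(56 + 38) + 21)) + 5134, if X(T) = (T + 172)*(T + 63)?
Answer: 5467837380/2209 ≈ 2.4753e+6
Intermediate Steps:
X(T) = (63 + T)*(172 + T) (X(T) = (172 + T)*(63 + T) = (63 + T)*(172 + T))
X((4 + 66)*((-24 + 4)/(56 + 38) + 21)) + 5134 = (10836 + ((4 + 66)*((-24 + 4)/(56 + 38) + 21))² + 235*((4 + 66)*((-24 + 4)/(56 + 38) + 21))) + 5134 = (10836 + (70*(-20/94 + 21))² + 235*(70*(-20/94 + 21))) + 5134 = (10836 + (70*(-20*1/94 + 21))² + 235*(70*(-20*1/94 + 21))) + 5134 = (10836 + (70*(-10/47 + 21))² + 235*(70*(-10/47 + 21))) + 5134 = (10836 + (70*(977/47))² + 235*(70*(977/47))) + 5134 = (10836 + (68390/47)² + 235*(68390/47)) + 5134 = (10836 + 4677192100/2209 + 341950) + 5134 = 5456496374/2209 + 5134 = 5467837380/2209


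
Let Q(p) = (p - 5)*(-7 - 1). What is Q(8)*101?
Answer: -2424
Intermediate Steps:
Q(p) = 40 - 8*p (Q(p) = (-5 + p)*(-8) = 40 - 8*p)
Q(8)*101 = (40 - 8*8)*101 = (40 - 64)*101 = -24*101 = -2424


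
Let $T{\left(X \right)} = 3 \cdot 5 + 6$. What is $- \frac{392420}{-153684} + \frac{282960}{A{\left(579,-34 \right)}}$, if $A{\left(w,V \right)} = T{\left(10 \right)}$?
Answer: $\frac{3624555455}{268947} \approx 13477.0$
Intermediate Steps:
$T{\left(X \right)} = 21$ ($T{\left(X \right)} = 15 + 6 = 21$)
$A{\left(w,V \right)} = 21$
$- \frac{392420}{-153684} + \frac{282960}{A{\left(579,-34 \right)}} = - \frac{392420}{-153684} + \frac{282960}{21} = \left(-392420\right) \left(- \frac{1}{153684}\right) + 282960 \cdot \frac{1}{21} = \frac{98105}{38421} + \frac{94320}{7} = \frac{3624555455}{268947}$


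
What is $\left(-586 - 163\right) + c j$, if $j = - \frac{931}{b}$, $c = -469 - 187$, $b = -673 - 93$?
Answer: $- \frac{592235}{383} \approx -1546.3$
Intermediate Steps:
$b = -766$ ($b = -673 - 93 = -766$)
$c = -656$ ($c = -469 - 187 = -656$)
$j = \frac{931}{766}$ ($j = - \frac{931}{-766} = \left(-931\right) \left(- \frac{1}{766}\right) = \frac{931}{766} \approx 1.2154$)
$\left(-586 - 163\right) + c j = \left(-586 - 163\right) - \frac{305368}{383} = -749 - \frac{305368}{383} = - \frac{592235}{383}$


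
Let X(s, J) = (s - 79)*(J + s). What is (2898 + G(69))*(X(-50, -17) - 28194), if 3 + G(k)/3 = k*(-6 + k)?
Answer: -311447430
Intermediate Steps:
G(k) = -9 + 3*k*(-6 + k) (G(k) = -9 + 3*(k*(-6 + k)) = -9 + 3*k*(-6 + k))
X(s, J) = (-79 + s)*(J + s)
(2898 + G(69))*(X(-50, -17) - 28194) = (2898 + (-9 - 18*69 + 3*69²))*(((-50)² - 79*(-17) - 79*(-50) - 17*(-50)) - 28194) = (2898 + (-9 - 1242 + 3*4761))*((2500 + 1343 + 3950 + 850) - 28194) = (2898 + (-9 - 1242 + 14283))*(8643 - 28194) = (2898 + 13032)*(-19551) = 15930*(-19551) = -311447430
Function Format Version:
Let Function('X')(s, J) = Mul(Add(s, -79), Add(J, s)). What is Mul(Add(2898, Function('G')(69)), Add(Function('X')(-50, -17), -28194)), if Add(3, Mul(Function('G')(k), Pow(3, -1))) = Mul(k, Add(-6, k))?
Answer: -311447430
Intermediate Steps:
Function('G')(k) = Add(-9, Mul(3, k, Add(-6, k))) (Function('G')(k) = Add(-9, Mul(3, Mul(k, Add(-6, k)))) = Add(-9, Mul(3, k, Add(-6, k))))
Function('X')(s, J) = Mul(Add(-79, s), Add(J, s))
Mul(Add(2898, Function('G')(69)), Add(Function('X')(-50, -17), -28194)) = Mul(Add(2898, Add(-9, Mul(-18, 69), Mul(3, Pow(69, 2)))), Add(Add(Pow(-50, 2), Mul(-79, -17), Mul(-79, -50), Mul(-17, -50)), -28194)) = Mul(Add(2898, Add(-9, -1242, Mul(3, 4761))), Add(Add(2500, 1343, 3950, 850), -28194)) = Mul(Add(2898, Add(-9, -1242, 14283)), Add(8643, -28194)) = Mul(Add(2898, 13032), -19551) = Mul(15930, -19551) = -311447430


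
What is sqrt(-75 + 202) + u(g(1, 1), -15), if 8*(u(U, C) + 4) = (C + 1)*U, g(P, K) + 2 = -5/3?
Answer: 29/12 + sqrt(127) ≈ 13.686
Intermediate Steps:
g(P, K) = -11/3 (g(P, K) = -2 - 5/3 = -11/3)
u(U, C) = -4 + U*(1 + C)/8 (u(U, C) = -4 + ((C + 1)*U)/8 = -4 + ((1 + C)*U)/8 = -4 + (U*(1 + C))/8 = -4 + U*(1 + C)/8)
sqrt(-75 + 202) + u(g(1, 1), -15) = sqrt(-75 + 202) + (-4 + (1/8)*(-11/3) + (1/8)*(-15)*(-11/3)) = sqrt(127) + (-4 - 11/24 + 55/8) = sqrt(127) + 29/12 = 29/12 + sqrt(127)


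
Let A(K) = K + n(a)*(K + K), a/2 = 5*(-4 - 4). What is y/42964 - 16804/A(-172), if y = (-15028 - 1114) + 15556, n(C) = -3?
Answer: -90308877/4618630 ≈ -19.553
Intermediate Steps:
a = -80 (a = 2*(5*(-4 - 4)) = 2*(5*(-8)) = 2*(-40) = -80)
y = -586 (y = -16142 + 15556 = -586)
A(K) = -5*K (A(K) = K - 3*(K + K) = K - 6*K = -5*K)
y/42964 - 16804/A(-172) = -586/42964 - 16804/((-5*(-172))) = -586*1/42964 - 16804/860 = -293/21482 - 16804*1/860 = -293/21482 - 4201/215 = -90308877/4618630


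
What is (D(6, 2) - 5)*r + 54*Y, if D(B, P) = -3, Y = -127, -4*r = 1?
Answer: -6856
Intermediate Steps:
r = -1/4 (r = -1/4*1 = -1/4 ≈ -0.25000)
(D(6, 2) - 5)*r + 54*Y = (-3 - 5)*(-1/4) + 54*(-127) = -8*(-1/4) - 6858 = 2 - 6858 = -6856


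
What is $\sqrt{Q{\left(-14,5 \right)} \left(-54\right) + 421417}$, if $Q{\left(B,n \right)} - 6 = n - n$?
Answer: $\sqrt{421093} \approx 648.92$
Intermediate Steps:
$Q{\left(B,n \right)} = 6$ ($Q{\left(B,n \right)} = 6 + \left(n - n\right) = 6 + 0 = 6$)
$\sqrt{Q{\left(-14,5 \right)} \left(-54\right) + 421417} = \sqrt{6 \left(-54\right) + 421417} = \sqrt{-324 + 421417} = \sqrt{421093}$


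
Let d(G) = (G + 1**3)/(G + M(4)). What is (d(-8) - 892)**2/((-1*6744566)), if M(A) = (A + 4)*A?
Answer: -458602225/3884870016 ≈ -0.11805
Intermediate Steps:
M(A) = A*(4 + A) (M(A) = (4 + A)*A = A*(4 + A))
d(G) = (1 + G)/(32 + G) (d(G) = (G + 1**3)/(G + 4*(4 + 4)) = (G + 1)/(G + 4*8) = (1 + G)/(G + 32) = (1 + G)/(32 + G))
(d(-8) - 892)**2/((-1*6744566)) = ((1 - 8)/(32 - 8) - 892)**2/((-1*6744566)) = (-7/24 - 892)**2/(-6744566) = ((1/24)*(-7) - 892)**2*(-1/6744566) = (-7/24 - 892)**2*(-1/6744566) = (-21415/24)**2*(-1/6744566) = (458602225/576)*(-1/6744566) = -458602225/3884870016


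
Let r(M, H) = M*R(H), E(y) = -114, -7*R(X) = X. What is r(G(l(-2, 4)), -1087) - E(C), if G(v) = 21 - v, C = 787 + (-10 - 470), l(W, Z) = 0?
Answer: 3375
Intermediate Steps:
R(X) = -X/7
C = 307 (C = 787 - 480 = 307)
r(M, H) = -H*M/7 (r(M, H) = M*(-H/7) = -H*M/7)
r(G(l(-2, 4)), -1087) - E(C) = -1/7*(-1087)*(21 - 1*0) - 1*(-114) = -1/7*(-1087)*(21 + 0) + 114 = -1/7*(-1087)*21 + 114 = 3261 + 114 = 3375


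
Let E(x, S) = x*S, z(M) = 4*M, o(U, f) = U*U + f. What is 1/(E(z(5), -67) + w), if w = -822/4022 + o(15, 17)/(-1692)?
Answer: -1701306/2280341077 ≈ -0.00074608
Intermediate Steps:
o(U, f) = f + U**2 (o(U, f) = U**2 + f = f + U**2)
E(x, S) = S*x
w = -591037/1701306 (w = -822/4022 + (17 + 15**2)/(-1692) = -822*1/4022 + (17 + 225)*(-1/1692) = -411/2011 + 242*(-1/1692) = -411/2011 - 121/846 = -591037/1701306 ≈ -0.34740)
1/(E(z(5), -67) + w) = 1/(-268*5 - 591037/1701306) = 1/(-67*20 - 591037/1701306) = 1/(-1340 - 591037/1701306) = 1/(-2280341077/1701306) = -1701306/2280341077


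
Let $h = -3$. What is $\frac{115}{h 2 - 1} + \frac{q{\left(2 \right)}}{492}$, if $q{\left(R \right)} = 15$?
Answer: $- \frac{18825}{1148} \approx -16.398$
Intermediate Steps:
$\frac{115}{h 2 - 1} + \frac{q{\left(2 \right)}}{492} = \frac{115}{\left(-3\right) 2 - 1} + \frac{15}{492} = \frac{115}{-6 - 1} + 15 \cdot \frac{1}{492} = \frac{115}{-7} + \frac{5}{164} = 115 \left(- \frac{1}{7}\right) + \frac{5}{164} = - \frac{115}{7} + \frac{5}{164} = - \frac{18825}{1148}$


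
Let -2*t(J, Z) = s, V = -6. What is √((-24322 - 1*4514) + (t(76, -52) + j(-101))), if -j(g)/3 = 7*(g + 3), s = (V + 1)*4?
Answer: 4*I*√1673 ≈ 163.61*I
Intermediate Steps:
s = -20 (s = (-6 + 1)*4 = -5*4 = -20)
t(J, Z) = 10 (t(J, Z) = -½*(-20) = 10)
j(g) = -63 - 21*g (j(g) = -21*(g + 3) = -21*(3 + g) = -3*(21 + 7*g) = -63 - 21*g)
√((-24322 - 1*4514) + (t(76, -52) + j(-101))) = √((-24322 - 1*4514) + (10 + (-63 - 21*(-101)))) = √((-24322 - 4514) + (10 + (-63 + 2121))) = √(-28836 + (10 + 2058)) = √(-28836 + 2068) = √(-26768) = 4*I*√1673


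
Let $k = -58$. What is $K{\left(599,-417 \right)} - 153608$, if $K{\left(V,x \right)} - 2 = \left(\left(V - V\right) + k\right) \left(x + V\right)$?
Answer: $-164162$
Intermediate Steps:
$K{\left(V,x \right)} = 2 - 58 V - 58 x$ ($K{\left(V,x \right)} = 2 + \left(\left(V - V\right) - 58\right) \left(x + V\right) = 2 + \left(0 - 58\right) \left(V + x\right) = 2 - 58 \left(V + x\right) = 2 - \left(58 V + 58 x\right) = 2 - 58 V - 58 x$)
$K{\left(599,-417 \right)} - 153608 = \left(2 - 34742 - -24186\right) - 153608 = \left(2 - 34742 + 24186\right) - 153608 = -10554 - 153608 = -164162$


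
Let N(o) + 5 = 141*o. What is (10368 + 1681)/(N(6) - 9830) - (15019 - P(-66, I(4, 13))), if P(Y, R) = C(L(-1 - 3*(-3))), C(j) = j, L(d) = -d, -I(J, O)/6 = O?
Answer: -135089752/8989 ≈ -15028.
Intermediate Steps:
I(J, O) = -6*O
N(o) = -5 + 141*o
P(Y, R) = -8 (P(Y, R) = -(-1 - 3*(-3)) = -(-1 + 9) = -1*8 = -8)
(10368 + 1681)/(N(6) - 9830) - (15019 - P(-66, I(4, 13))) = (10368 + 1681)/((-5 + 141*6) - 9830) - (15019 - 1*(-8)) = 12049/((-5 + 846) - 9830) - (15019 + 8) = 12049/(841 - 9830) - 1*15027 = 12049/(-8989) - 15027 = 12049*(-1/8989) - 15027 = -12049/8989 - 15027 = -135089752/8989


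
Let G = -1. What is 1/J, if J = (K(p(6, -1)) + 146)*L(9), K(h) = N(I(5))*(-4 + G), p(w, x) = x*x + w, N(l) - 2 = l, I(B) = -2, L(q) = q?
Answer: 1/1314 ≈ 0.00076103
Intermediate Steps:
N(l) = 2 + l
p(w, x) = w + x² (p(w, x) = x² + w = w + x²)
K(h) = 0 (K(h) = (2 - 2)*(-4 - 1) = 0*(-5) = 0)
J = 1314 (J = (0 + 146)*9 = 146*9 = 1314)
1/J = 1/1314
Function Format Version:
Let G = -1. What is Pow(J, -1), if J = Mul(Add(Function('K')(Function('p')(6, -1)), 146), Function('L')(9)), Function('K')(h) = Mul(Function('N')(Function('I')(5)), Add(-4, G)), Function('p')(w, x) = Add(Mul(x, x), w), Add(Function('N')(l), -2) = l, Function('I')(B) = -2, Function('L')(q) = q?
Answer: Rational(1, 1314) ≈ 0.00076103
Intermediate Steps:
Function('N')(l) = Add(2, l)
Function('p')(w, x) = Add(w, Pow(x, 2)) (Function('p')(w, x) = Add(Pow(x, 2), w) = Add(w, Pow(x, 2)))
Function('K')(h) = 0 (Function('K')(h) = Mul(Add(2, -2), Add(-4, -1)) = Mul(0, -5) = 0)
J = 1314 (J = Mul(Add(0, 146), 9) = Mul(146, 9) = 1314)
Pow(J, -1) = Pow(1314, -1) = Rational(1, 1314)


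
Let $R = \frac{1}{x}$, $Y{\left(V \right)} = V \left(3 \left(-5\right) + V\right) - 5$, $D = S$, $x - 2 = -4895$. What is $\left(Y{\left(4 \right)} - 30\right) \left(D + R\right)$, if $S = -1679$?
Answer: $\frac{649012492}{4893} \approx 1.3264 \cdot 10^{5}$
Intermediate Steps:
$x = -4893$ ($x = 2 - 4895 = -4893$)
$D = -1679$
$Y{\left(V \right)} = -5 + V \left(-15 + V\right)$ ($Y{\left(V \right)} = V \left(-15 + V\right) - 5 = -5 + V \left(-15 + V\right)$)
$R = - \frac{1}{4893}$ ($R = \frac{1}{-4893} = - \frac{1}{4893} \approx -0.00020437$)
$\left(Y{\left(4 \right)} - 30\right) \left(D + R\right) = \left(\left(-5 + 4^{2} - 60\right) - 30\right) \left(-1679 - \frac{1}{4893}\right) = \left(\left(-5 + 16 - 60\right) - 30\right) \left(- \frac{8215348}{4893}\right) = \left(-49 - 30\right) \left(- \frac{8215348}{4893}\right) = \left(-79\right) \left(- \frac{8215348}{4893}\right) = \frac{649012492}{4893}$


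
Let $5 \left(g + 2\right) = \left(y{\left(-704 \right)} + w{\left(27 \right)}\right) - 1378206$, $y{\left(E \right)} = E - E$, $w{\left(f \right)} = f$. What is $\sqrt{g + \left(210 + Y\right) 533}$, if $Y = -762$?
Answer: $\frac{i \sqrt{14246345}}{5} \approx 754.89 i$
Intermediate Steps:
$y{\left(E \right)} = 0$
$g = - \frac{1378189}{5}$ ($g = -2 + \frac{\left(0 + 27\right) - 1378206}{5} = -2 + \frac{27 - 1378206}{5} = -2 + \frac{1}{5} \left(-1378179\right) = -2 - \frac{1378179}{5} = - \frac{1378189}{5} \approx -2.7564 \cdot 10^{5}$)
$\sqrt{g + \left(210 + Y\right) 533} = \sqrt{- \frac{1378189}{5} + \left(210 - 762\right) 533} = \sqrt{- \frac{1378189}{5} - 294216} = \sqrt{- \frac{2849269}{5}} = \frac{i \sqrt{14246345}}{5}$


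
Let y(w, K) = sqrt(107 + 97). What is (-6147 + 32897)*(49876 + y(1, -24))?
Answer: 1334183000 + 53500*sqrt(51) ≈ 1.3346e+9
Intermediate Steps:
y(w, K) = 2*sqrt(51) (y(w, K) = sqrt(204) = 2*sqrt(51))
(-6147 + 32897)*(49876 + y(1, -24)) = (-6147 + 32897)*(49876 + 2*sqrt(51)) = 26750*(49876 + 2*sqrt(51)) = 1334183000 + 53500*sqrt(51)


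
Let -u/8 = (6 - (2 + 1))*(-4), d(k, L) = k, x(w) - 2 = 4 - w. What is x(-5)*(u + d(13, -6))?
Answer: 1199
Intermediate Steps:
x(w) = 6 - w (x(w) = 2 + (4 - w) = 6 - w)
u = 96 (u = -8*(6 - (2 + 1))*(-4) = -8*(6 - 1*3)*(-4) = -8*(6 - 3)*(-4) = -24*(-4) = -8*(-12) = 96)
x(-5)*(u + d(13, -6)) = (6 - 1*(-5))*(96 + 13) = (6 + 5)*109 = 11*109 = 1199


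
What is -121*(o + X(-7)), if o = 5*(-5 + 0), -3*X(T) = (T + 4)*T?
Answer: 3872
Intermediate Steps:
X(T) = -T*(4 + T)/3 (X(T) = -(T + 4)*T/3 = -(4 + T)*T/3 = -T*(4 + T)/3)
o = -25 (o = 5*(-5) = -25)
-121*(o + X(-7)) = -121*(-25 - ⅓*(-7)*(4 - 7)) = -121*(-25 - ⅓*(-7)*(-3)) = -121*(-25 - 7) = -121*(-32) = 3872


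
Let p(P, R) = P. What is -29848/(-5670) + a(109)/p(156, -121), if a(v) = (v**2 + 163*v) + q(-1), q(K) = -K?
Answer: 4113479/21060 ≈ 195.32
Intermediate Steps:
a(v) = 1 + v**2 + 163*v (a(v) = (v**2 + 163*v) - 1*(-1) = (v**2 + 163*v) + 1 = 1 + v**2 + 163*v)
-29848/(-5670) + a(109)/p(156, -121) = -29848/(-5670) + (1 + 109**2 + 163*109)/156 = -29848*(-1/5670) + (1 + 11881 + 17767)*(1/156) = 2132/405 + 29649*(1/156) = 2132/405 + 9883/52 = 4113479/21060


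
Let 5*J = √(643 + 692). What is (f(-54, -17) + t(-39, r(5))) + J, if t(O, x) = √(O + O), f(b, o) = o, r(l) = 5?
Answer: -17 + √1335/5 + I*√78 ≈ -9.6925 + 8.8318*I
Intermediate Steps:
t(O, x) = √2*√O (t(O, x) = √(2*O) = √2*√O)
J = √1335/5 (J = √(643 + 692)/5 = √1335/5 ≈ 7.3075)
(f(-54, -17) + t(-39, r(5))) + J = (-17 + √2*√(-39)) + √1335/5 = (-17 + √2*(I*√39)) + √1335/5 = (-17 + I*√78) + √1335/5 = -17 + √1335/5 + I*√78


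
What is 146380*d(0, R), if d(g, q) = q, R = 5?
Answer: 731900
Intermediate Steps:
146380*d(0, R) = 146380*5 = 731900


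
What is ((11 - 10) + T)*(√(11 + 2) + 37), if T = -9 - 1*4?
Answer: -444 - 12*√13 ≈ -487.27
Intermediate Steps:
T = -13 (T = -9 - 4 = -13)
((11 - 10) + T)*(√(11 + 2) + 37) = ((11 - 10) - 13)*(√(11 + 2) + 37) = (1 - 13)*(√13 + 37) = -12*(37 + √13) = -444 - 12*√13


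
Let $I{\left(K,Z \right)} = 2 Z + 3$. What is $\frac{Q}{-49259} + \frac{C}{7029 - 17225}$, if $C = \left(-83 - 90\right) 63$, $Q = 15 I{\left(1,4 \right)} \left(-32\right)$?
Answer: $\frac{590708721}{502244764} \approx 1.1761$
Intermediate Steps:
$I{\left(K,Z \right)} = 3 + 2 Z$
$Q = -5280$ ($Q = 15 \left(3 + 2 \cdot 4\right) \left(-32\right) = 15 \left(3 + 8\right) \left(-32\right) = 15 \cdot 11 \left(-32\right) = 165 \left(-32\right) = -5280$)
$C = -10899$ ($C = \left(-83 - 90\right) 63 = \left(-173\right) 63 = -10899$)
$\frac{Q}{-49259} + \frac{C}{7029 - 17225} = - \frac{5280}{-49259} - \frac{10899}{7029 - 17225} = \left(-5280\right) \left(- \frac{1}{49259}\right) - \frac{10899}{7029 - 17225} = \frac{5280}{49259} - \frac{10899}{-10196} = \frac{5280}{49259} - - \frac{10899}{10196} = \frac{5280}{49259} + \frac{10899}{10196} = \frac{590708721}{502244764}$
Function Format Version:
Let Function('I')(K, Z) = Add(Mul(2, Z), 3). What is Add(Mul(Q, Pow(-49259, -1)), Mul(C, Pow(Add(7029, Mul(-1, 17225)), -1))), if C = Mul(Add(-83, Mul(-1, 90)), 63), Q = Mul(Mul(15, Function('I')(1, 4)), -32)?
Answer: Rational(590708721, 502244764) ≈ 1.1761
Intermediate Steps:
Function('I')(K, Z) = Add(3, Mul(2, Z))
Q = -5280 (Q = Mul(Mul(15, Add(3, Mul(2, 4))), -32) = Mul(Mul(15, Add(3, 8)), -32) = Mul(Mul(15, 11), -32) = Mul(165, -32) = -5280)
C = -10899 (C = Mul(Add(-83, -90), 63) = Mul(-173, 63) = -10899)
Add(Mul(Q, Pow(-49259, -1)), Mul(C, Pow(Add(7029, Mul(-1, 17225)), -1))) = Add(Mul(-5280, Pow(-49259, -1)), Mul(-10899, Pow(Add(7029, Mul(-1, 17225)), -1))) = Add(Mul(-5280, Rational(-1, 49259)), Mul(-10899, Pow(Add(7029, -17225), -1))) = Add(Rational(5280, 49259), Mul(-10899, Pow(-10196, -1))) = Add(Rational(5280, 49259), Mul(-10899, Rational(-1, 10196))) = Add(Rational(5280, 49259), Rational(10899, 10196)) = Rational(590708721, 502244764)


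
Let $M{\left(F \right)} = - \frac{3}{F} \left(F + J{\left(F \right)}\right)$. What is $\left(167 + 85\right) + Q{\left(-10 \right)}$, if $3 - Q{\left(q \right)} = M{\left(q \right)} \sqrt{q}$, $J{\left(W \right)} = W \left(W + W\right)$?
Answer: $255 - 57 i \sqrt{10} \approx 255.0 - 180.25 i$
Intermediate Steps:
$J{\left(W \right)} = 2 W^{2}$ ($J{\left(W \right)} = W 2 W = 2 W^{2}$)
$M{\left(F \right)} = - \frac{3 \left(F + 2 F^{2}\right)}{F}$ ($M{\left(F \right)} = - \frac{3}{F} \left(F + 2 F^{2}\right) = - \frac{3 \left(F + 2 F^{2}\right)}{F}$)
$Q{\left(q \right)} = 3 - \sqrt{q} \left(-3 - 6 q\right)$ ($Q{\left(q \right)} = 3 - \left(-3 - 6 q\right) \sqrt{q} = 3 - \sqrt{q} \left(-3 - 6 q\right)$)
$\left(167 + 85\right) + Q{\left(-10 \right)} = \left(167 + 85\right) + \left(3 + 3 \sqrt{-10} \left(1 + 2 \left(-10\right)\right)\right) = 252 + \left(3 + 3 i \sqrt{10} \left(1 - 20\right)\right) = 252 + \left(3 + 3 i \sqrt{10} \left(-19\right)\right) = 252 + \left(3 - 57 i \sqrt{10}\right) = 255 - 57 i \sqrt{10}$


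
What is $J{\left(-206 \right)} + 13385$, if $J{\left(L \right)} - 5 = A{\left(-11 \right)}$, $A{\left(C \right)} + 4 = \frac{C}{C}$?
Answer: $13387$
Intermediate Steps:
$A{\left(C \right)} = -3$ ($A{\left(C \right)} = -4 + \frac{C}{C} = -4 + 1 = -3$)
$J{\left(L \right)} = 2$ ($J{\left(L \right)} = 5 - 3 = 2$)
$J{\left(-206 \right)} + 13385 = 2 + 13385 = 13387$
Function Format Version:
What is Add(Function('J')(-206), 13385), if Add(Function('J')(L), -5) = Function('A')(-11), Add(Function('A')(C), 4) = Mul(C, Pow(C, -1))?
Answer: 13387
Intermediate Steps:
Function('A')(C) = -3 (Function('A')(C) = Add(-4, Mul(C, Pow(C, -1))) = Add(-4, 1) = -3)
Function('J')(L) = 2 (Function('J')(L) = Add(5, -3) = 2)
Add(Function('J')(-206), 13385) = Add(2, 13385) = 13387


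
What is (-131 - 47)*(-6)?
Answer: 1068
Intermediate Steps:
(-131 - 47)*(-6) = -178*(-6) = 1068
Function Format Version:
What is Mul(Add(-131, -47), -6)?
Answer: 1068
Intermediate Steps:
Mul(Add(-131, -47), -6) = Mul(-178, -6) = 1068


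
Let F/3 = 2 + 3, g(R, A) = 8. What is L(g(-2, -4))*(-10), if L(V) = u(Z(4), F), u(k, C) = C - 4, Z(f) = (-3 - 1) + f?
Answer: -110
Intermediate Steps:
Z(f) = -4 + f
F = 15 (F = 3*(2 + 3) = 3*5 = 15)
u(k, C) = -4 + C
L(V) = 11 (L(V) = -4 + 15 = 11)
L(g(-2, -4))*(-10) = 11*(-10) = -110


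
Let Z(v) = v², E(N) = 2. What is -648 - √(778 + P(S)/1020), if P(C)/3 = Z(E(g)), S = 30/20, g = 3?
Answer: -648 - √5621135/85 ≈ -675.89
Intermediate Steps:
S = 3/2 (S = 30*(1/20) = 3/2 ≈ 1.5000)
P(C) = 12 (P(C) = 3*2² = 3*4 = 12)
-648 - √(778 + P(S)/1020) = -648 - √(778 + 12/1020) = -648 - √(778 + 12*(1/1020)) = -648 - √(778 + 1/85) = -648 - √(66131/85) = -648 - √5621135/85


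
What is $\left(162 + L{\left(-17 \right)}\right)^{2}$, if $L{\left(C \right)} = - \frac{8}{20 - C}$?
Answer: $\frac{35832196}{1369} \approx 26174.0$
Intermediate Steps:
$\left(162 + L{\left(-17 \right)}\right)^{2} = \left(162 + \frac{8}{-20 - 17}\right)^{2} = \left(162 + \frac{8}{-37}\right)^{2} = \left(162 + 8 \left(- \frac{1}{37}\right)\right)^{2} = \left(162 - \frac{8}{37}\right)^{2} = \left(\frac{5986}{37}\right)^{2} = \frac{35832196}{1369}$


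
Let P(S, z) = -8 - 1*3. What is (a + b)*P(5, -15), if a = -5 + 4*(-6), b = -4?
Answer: 363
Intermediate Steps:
P(S, z) = -11 (P(S, z) = -8 - 3 = -11)
a = -29 (a = -5 - 24 = -29)
(a + b)*P(5, -15) = (-29 - 4)*(-11) = -33*(-11) = 363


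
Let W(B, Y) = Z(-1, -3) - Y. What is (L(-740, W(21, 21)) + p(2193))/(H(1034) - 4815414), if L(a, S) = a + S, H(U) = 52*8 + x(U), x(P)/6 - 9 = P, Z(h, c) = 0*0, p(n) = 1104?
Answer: -343/4808740 ≈ -7.1328e-5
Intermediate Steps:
Z(h, c) = 0
x(P) = 54 + 6*P
W(B, Y) = -Y (W(B, Y) = 0 - Y = -Y)
H(U) = 470 + 6*U (H(U) = 52*8 + (54 + 6*U) = 416 + (54 + 6*U) = 470 + 6*U)
L(a, S) = S + a
(L(-740, W(21, 21)) + p(2193))/(H(1034) - 4815414) = ((-1*21 - 740) + 1104)/((470 + 6*1034) - 4815414) = ((-21 - 740) + 1104)/((470 + 6204) - 4815414) = (-761 + 1104)/(6674 - 4815414) = 343/(-4808740) = 343*(-1/4808740) = -343/4808740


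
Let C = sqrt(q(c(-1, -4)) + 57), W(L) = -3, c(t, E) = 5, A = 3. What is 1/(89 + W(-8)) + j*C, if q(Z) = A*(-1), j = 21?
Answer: 1/86 + 63*sqrt(6) ≈ 154.33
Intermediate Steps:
q(Z) = -3 (q(Z) = 3*(-1) = -3)
C = 3*sqrt(6) (C = sqrt(-3 + 57) = sqrt(54) = 3*sqrt(6) ≈ 7.3485)
1/(89 + W(-8)) + j*C = 1/(89 - 3) + 21*(3*sqrt(6)) = 1/86 + 63*sqrt(6)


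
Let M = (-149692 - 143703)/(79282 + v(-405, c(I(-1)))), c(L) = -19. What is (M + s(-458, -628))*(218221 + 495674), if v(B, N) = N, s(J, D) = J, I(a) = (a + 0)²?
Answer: -8708531207285/26421 ≈ -3.2961e+8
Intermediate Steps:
I(a) = a²
M = -293395/79263 (M = (-149692 - 143703)/(79282 - 19) = -293395/79263 ≈ -3.7015)
(M + s(-458, -628))*(218221 + 495674) = (-293395/79263 - 458)*(218221 + 495674) = -36595849/79263*713895 = -8708531207285/26421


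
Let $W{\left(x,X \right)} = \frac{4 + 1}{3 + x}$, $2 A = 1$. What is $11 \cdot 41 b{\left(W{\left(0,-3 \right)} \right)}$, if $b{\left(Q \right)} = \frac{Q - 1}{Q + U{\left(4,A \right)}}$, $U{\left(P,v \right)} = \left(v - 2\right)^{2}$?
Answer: $\frac{3608}{47} \approx 76.766$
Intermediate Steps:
$A = \frac{1}{2}$ ($A = \frac{1}{2} \cdot 1 = \frac{1}{2} \approx 0.5$)
$W{\left(x,X \right)} = \frac{5}{3 + x}$
$U{\left(P,v \right)} = \left(-2 + v\right)^{2}$
$b{\left(Q \right)} = \frac{-1 + Q}{\frac{9}{4} + Q}$ ($b{\left(Q \right)} = \frac{Q - 1}{Q + \left(-2 + \frac{1}{2}\right)^{2}} = \frac{-1 + Q}{Q + \left(- \frac{3}{2}\right)^{2}} = \frac{-1 + Q}{Q + \frac{9}{4}} = \frac{-1 + Q}{\frac{9}{4} + Q}$)
$11 \cdot 41 b{\left(W{\left(0,-3 \right)} \right)} = 11 \cdot 41 \frac{4 \left(-1 + \frac{5}{3 + 0}\right)}{9 + 4 \frac{5}{3 + 0}} = 451 \frac{4 \left(-1 + \frac{5}{3}\right)}{9 + 4 \cdot \frac{5}{3}} = 451 \cdot 4 \frac{1}{9 + \frac{20}{3}} \cdot \frac{2}{3} = 451 \cdot 4 \frac{1}{\frac{47}{3}} \cdot \frac{2}{3} = 451 \cdot 4 \cdot \frac{3}{47} \cdot \frac{2}{3} = 451 \cdot \frac{8}{47} = \frac{3608}{47}$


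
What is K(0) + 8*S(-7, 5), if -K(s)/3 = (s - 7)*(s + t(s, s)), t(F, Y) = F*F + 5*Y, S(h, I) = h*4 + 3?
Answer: -200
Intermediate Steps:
S(h, I) = 3 + 4*h (S(h, I) = 4*h + 3 = 3 + 4*h)
t(F, Y) = F² + 5*Y
K(s) = -3*(-7 + s)*(s² + 6*s) (K(s) = -3*(s - 7)*(s + (s² + 5*s)) = -3*(-7 + s)*(s² + 6*s))
K(0) + 8*S(-7, 5) = 3*0*(42 + 0 - 1*0²) + 8*(3 + 4*(-7)) = 3*0*(42 + 0 - 1*0) + 8*(3 - 28) = 3*0*(42 + 0 + 0) + 8*(-25) = 3*0*42 - 200 = 0 - 200 = -200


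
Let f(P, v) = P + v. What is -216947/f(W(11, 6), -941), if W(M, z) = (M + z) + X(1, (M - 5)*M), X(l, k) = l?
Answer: 216947/923 ≈ 235.05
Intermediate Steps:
W(M, z) = 1 + M + z (W(M, z) = (M + z) + 1 = 1 + M + z)
-216947/f(W(11, 6), -941) = -216947/((1 + 11 + 6) - 941) = -216947/(18 - 941) = -216947/(-923) = -216947*(-1/923) = 216947/923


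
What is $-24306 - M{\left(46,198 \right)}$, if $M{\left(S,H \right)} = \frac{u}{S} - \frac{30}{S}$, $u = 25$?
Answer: $- \frac{1118071}{46} \approx -24306.0$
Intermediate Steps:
$M{\left(S,H \right)} = - \frac{5}{S}$ ($M{\left(S,H \right)} = \frac{25}{S} - \frac{30}{S} = - \frac{5}{S}$)
$-24306 - M{\left(46,198 \right)} = -24306 - - \frac{5}{46} = -24306 + \frac{5}{46} = - \frac{1118071}{46}$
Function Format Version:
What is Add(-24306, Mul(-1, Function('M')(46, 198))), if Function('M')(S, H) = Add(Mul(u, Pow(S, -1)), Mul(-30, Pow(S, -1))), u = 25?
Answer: Rational(-1118071, 46) ≈ -24306.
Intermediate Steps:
Function('M')(S, H) = Mul(-5, Pow(S, -1)) (Function('M')(S, H) = Add(Mul(25, Pow(S, -1)), Mul(-30, Pow(S, -1))) = Mul(-5, Pow(S, -1)))
Add(-24306, Mul(-1, Function('M')(46, 198))) = Add(-24306, Mul(-1, Mul(-5, Pow(46, -1)))) = Add(-24306, Mul(-1, Mul(-5, Rational(1, 46)))) = Add(-24306, Mul(-1, Rational(-5, 46))) = Add(-24306, Rational(5, 46)) = Rational(-1118071, 46)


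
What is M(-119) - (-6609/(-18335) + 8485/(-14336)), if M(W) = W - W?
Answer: 60825851/262850560 ≈ 0.23141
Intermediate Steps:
M(W) = 0
M(-119) - (-6609/(-18335) + 8485/(-14336)) = 0 - (-6609/(-18335) + 8485/(-14336)) = 0 - (-6609*(-1/18335) + 8485*(-1/14336)) = 0 - (6609/18335 - 8485/14336) = 0 - 1*(-60825851/262850560) = 0 + 60825851/262850560 = 60825851/262850560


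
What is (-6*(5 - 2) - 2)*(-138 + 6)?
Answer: 2640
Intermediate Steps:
(-6*(5 - 2) - 2)*(-138 + 6) = (-6*3 - 2)*(-132) = (-18 - 2)*(-132) = -20*(-132) = 2640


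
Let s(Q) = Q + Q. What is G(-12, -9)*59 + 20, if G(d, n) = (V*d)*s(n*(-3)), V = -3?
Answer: 114716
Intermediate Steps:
s(Q) = 2*Q
G(d, n) = 18*d*n (G(d, n) = (-3*d)*(2*(n*(-3))) = (-3*d)*(2*(-3*n)) = (-3*d)*(-6*n) = 18*d*n)
G(-12, -9)*59 + 20 = (18*(-12)*(-9))*59 + 20 = 1944*59 + 20 = 114696 + 20 = 114716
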